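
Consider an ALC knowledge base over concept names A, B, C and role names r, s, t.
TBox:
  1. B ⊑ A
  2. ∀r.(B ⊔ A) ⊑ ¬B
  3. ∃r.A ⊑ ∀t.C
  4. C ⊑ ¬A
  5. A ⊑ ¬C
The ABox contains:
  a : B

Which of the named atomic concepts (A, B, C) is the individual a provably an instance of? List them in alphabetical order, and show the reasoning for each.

1. a : A?  L(a) = {B} ∪ {¬A}
   clash {A, ¬A} at a — a ∈ A
2. a : B?  L(a) = {B} ∪ {¬B}
   clash {B, ¬B} at a — a ∈ B
3. a : C?  L(a) = {B} ∪ {¬C}
   apply at a: B⊑A
   open: L(a) ⊇ {A, B, ¬C, ∀r.¬A, ∃r.(¬B ⊓ ¬A)} (+ ∃-successors) — a ∉ C possible
4. Entailed for a: {A, B}

{A, B}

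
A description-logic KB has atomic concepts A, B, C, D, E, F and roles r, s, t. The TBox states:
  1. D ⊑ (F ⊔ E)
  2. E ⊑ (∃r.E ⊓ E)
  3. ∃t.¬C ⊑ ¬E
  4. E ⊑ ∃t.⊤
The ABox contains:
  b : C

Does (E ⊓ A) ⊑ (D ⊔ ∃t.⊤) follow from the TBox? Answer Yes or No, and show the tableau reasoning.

1. (E ⊓ A) ⊑ (D ⊔ ∃t.⊤)  ⇔  ((E ⊓ A) ⊓ (¬D ⊓ ∀t.⊥)) unsat w.r.t. T
   all branches close; clash {E, ¬E} at x₀
2. Hence (E ⊓ A) ⊑ (D ⊔ ∃t.⊤): entailed.

Yes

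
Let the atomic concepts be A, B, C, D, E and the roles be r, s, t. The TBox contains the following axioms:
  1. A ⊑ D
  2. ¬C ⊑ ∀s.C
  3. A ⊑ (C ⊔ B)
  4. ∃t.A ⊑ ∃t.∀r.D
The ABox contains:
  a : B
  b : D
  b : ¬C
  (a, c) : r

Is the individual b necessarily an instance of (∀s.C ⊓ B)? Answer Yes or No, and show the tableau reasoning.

1. b : (∀s.C ⊓ B)?  L(b) = {D, ¬C} ∪ {(∃s.¬C ⊔ ¬B)}
   apply at b: ¬C⊑∀s.C
   open: L(b) ⊇ {D, ¬A, ¬B, ¬C, ∀s.C, …} — b ∉ (∀s.C ⊓ B) possible
2. Hence b : (∀s.C ⊓ B): not entailed.

No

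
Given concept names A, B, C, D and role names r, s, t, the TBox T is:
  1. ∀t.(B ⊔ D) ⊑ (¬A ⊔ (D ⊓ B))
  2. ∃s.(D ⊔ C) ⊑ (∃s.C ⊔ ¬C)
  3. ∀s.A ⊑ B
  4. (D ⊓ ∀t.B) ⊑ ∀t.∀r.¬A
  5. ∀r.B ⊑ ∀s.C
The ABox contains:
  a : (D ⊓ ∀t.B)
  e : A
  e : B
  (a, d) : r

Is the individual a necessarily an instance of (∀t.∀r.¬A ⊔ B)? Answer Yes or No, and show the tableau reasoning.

Yes

1. a : (∀t.∀r.¬A ⊔ B)?  L(a) = {(D ⊓ ∀t.B)} ∪ {(∃t.∃r.A ⊓ ¬B)}
   clash {B, ¬B} at a — a ∈ (∀t.∀r.¬A ⊔ B)
2. Hence a : (∀t.∀r.¬A ⊔ B): entailed.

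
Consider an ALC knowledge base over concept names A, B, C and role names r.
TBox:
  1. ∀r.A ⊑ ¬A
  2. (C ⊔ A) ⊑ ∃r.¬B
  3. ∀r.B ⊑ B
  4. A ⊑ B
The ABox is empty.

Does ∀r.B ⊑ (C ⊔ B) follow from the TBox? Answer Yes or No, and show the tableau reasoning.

Yes

1. ∀r.B ⊑ (C ⊔ B)  ⇔  (∀r.B ⊓ (¬C ⊓ ¬B)) unsat w.r.t. T
   all branches close; clash {B, ¬B} at x₀
2. Hence ∀r.B ⊑ (C ⊔ B): entailed.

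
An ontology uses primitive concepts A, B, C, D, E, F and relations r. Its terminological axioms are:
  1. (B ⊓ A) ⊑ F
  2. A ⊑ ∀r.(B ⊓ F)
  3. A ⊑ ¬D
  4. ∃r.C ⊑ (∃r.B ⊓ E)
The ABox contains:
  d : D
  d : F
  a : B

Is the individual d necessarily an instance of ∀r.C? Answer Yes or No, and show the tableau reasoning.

1. d : ∀r.C?  L(d) = {D, F} ∪ {∃r.¬C}
   open: L(d) ⊇ {D, F, ¬A, ∀r.¬C, ∃r.¬C} (+ ∃-successors) — d ∉ ∀r.C possible
2. Hence d : ∀r.C: not entailed.

No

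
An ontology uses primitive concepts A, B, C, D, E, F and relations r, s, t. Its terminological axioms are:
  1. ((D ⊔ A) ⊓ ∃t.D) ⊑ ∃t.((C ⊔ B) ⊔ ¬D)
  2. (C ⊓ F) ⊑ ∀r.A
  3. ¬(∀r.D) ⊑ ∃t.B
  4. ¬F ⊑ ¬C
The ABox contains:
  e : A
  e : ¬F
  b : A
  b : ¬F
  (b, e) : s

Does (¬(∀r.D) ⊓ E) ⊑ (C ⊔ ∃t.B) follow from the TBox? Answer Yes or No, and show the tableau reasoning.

1. (¬(∀r.D) ⊓ E) ⊑ (C ⊔ ∃t.B)  ⇔  ((∃r.¬D ⊓ E) ⊓ (¬C ⊓ ∀t.¬B)) unsat w.r.t. T
   all branches close; clash {B, ¬B} at an ∃-successor
2. Hence (¬(∀r.D) ⊓ E) ⊑ (C ⊔ ∃t.B): entailed.

Yes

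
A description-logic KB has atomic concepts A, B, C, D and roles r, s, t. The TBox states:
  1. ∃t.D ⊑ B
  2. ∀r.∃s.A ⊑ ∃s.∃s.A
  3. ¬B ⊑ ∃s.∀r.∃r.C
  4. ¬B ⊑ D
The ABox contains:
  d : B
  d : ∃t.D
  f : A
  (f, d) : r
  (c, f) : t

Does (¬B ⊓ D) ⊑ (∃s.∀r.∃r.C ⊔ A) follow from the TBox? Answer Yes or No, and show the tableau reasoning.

1. (¬B ⊓ D) ⊑ (∃s.∀r.∃r.C ⊔ A)  ⇔  ((¬B ⊓ D) ⊓ (∀s.∃r.∀r.¬C ⊓ ¬A)) unsat w.r.t. T
   all branches close; clash {B, ¬B} at x₀
2. Hence (¬B ⊓ D) ⊑ (∃s.∀r.∃r.C ⊔ A): entailed.

Yes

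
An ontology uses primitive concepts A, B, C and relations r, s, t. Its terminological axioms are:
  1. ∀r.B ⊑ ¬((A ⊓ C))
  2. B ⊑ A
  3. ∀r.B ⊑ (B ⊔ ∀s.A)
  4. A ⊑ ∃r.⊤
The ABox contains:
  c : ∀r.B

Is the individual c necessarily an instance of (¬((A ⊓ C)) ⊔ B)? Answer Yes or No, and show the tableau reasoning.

Yes

1. c : (¬((A ⊓ C)) ⊔ B)?  L(c) = {∀r.B} ∪ {((A ⊓ C) ⊓ ¬B)}
   clash {C, ¬C} at c — c ∈ (¬((A ⊓ C)) ⊔ B)
2. Hence c : (¬((A ⊓ C)) ⊔ B): entailed.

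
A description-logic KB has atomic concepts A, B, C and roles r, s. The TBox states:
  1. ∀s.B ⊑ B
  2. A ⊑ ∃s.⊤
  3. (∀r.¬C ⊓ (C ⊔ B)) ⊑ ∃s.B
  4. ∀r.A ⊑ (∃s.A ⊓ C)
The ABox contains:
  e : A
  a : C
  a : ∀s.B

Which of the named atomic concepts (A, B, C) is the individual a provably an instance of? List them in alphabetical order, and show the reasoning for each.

{B, C}

1. a : A?  L(a) = {C, ∀s.B} ∪ {¬A}
   apply at a: ∀s.B⊑B
   open: L(a) ⊇ {B, C, ¬A, ∀s.B, ∃r.C, …} (+ ∃-successors) — a ∉ A possible
2. a : B?  L(a) = {C, ∀s.B} ∪ {¬B}
   clash {B, ¬B} at a — a ∈ B
3. a : C?  L(a) = {C, ∀s.B} ∪ {¬C}
   clash {C, ¬C} at a — a ∈ C
4. Entailed for a: {B, C}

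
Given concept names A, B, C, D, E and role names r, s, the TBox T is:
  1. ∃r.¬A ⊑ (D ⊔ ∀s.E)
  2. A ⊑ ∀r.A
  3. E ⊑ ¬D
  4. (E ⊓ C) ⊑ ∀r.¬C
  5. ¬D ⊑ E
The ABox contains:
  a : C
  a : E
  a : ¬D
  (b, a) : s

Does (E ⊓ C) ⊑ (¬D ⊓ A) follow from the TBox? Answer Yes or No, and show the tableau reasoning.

No

1. (E ⊓ C) ⊑ (¬D ⊓ A)  ⇔  ((E ⊓ C) ⊓ (D ⊔ ¬A)) unsat w.r.t. T
   apply at x₀: E⊑¬D; (E ⊓ C)⊑∀r.¬C
   open: L(x₀) ⊇ {C, E, ¬A, ¬D, ∀r.A, …}
2. Hence (E ⊓ C) ⊑ (¬D ⊓ A): not entailed.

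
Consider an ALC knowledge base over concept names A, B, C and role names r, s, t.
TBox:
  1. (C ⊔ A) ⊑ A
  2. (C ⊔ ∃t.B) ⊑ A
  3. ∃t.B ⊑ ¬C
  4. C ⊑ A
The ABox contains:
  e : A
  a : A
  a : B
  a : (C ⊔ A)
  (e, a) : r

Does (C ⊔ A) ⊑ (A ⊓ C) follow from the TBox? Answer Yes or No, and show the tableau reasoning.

1. (C ⊔ A) ⊑ (A ⊓ C)  ⇔  ((C ⊔ A) ⊓ (¬A ⊔ ¬C)) unsat w.r.t. T
   apply at x₀: (C ⊔ A)⊑A
   open: L(x₀) ⊇ {A, ¬C}
2. Hence (C ⊔ A) ⊑ (A ⊓ C): not entailed.

No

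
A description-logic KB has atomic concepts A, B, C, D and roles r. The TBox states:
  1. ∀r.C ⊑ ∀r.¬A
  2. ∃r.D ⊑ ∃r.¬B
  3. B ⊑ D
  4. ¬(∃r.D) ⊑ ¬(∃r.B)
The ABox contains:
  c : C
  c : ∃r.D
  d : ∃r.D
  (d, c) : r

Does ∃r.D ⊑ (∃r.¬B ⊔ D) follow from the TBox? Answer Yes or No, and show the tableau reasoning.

Yes

1. ∃r.D ⊑ (∃r.¬B ⊔ D)  ⇔  (∃r.D ⊓ (∀r.B ⊓ ¬D)) unsat w.r.t. T
   all branches close; clash {D, ¬D} at x₀
2. Hence ∃r.D ⊑ (∃r.¬B ⊔ D): entailed.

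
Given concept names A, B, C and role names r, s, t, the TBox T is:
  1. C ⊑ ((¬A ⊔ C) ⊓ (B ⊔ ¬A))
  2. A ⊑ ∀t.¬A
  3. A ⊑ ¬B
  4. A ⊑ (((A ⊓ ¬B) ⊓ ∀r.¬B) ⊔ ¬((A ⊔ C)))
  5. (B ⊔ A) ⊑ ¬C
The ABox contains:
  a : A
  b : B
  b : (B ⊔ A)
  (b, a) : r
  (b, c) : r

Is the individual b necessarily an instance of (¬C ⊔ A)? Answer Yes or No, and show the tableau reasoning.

1. b : (¬C ⊔ A)?  L(b) = {B, (B ⊔ A)} ∪ {(C ⊓ ¬A)}
   clash {C, ¬C} at b — b ∈ (¬C ⊔ A)
2. Hence b : (¬C ⊔ A): entailed.

Yes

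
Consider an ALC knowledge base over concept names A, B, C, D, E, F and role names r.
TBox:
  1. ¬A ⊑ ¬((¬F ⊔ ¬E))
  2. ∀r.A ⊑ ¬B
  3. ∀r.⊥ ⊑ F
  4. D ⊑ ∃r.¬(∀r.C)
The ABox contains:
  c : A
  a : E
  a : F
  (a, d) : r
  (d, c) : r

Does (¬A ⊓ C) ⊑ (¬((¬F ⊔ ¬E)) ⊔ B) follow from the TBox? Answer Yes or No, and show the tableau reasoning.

1. (¬A ⊓ C) ⊑ (¬((¬F ⊔ ¬E)) ⊔ B)  ⇔  ((¬A ⊓ C) ⊓ ((¬F ⊔ ¬E) ⊓ ¬B)) unsat w.r.t. T
   all branches close; clash {E, ¬E} at x₀
2. Hence (¬A ⊓ C) ⊑ (¬((¬F ⊔ ¬E)) ⊔ B): entailed.

Yes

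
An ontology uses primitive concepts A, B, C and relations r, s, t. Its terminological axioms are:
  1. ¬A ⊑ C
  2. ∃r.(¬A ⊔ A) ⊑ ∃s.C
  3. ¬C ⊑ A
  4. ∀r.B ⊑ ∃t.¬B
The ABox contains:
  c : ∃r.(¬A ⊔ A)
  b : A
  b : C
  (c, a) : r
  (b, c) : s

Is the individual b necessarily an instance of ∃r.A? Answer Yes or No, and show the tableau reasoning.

1. b : ∃r.A?  L(b) = {A, C} ∪ {∀r.¬A}
   open: L(b) ⊇ {A, C, ∀r.¬A, ∃r.¬B, ∃s.C} (+ ∃-successors) — b ∉ ∃r.A possible
2. Hence b : ∃r.A: not entailed.

No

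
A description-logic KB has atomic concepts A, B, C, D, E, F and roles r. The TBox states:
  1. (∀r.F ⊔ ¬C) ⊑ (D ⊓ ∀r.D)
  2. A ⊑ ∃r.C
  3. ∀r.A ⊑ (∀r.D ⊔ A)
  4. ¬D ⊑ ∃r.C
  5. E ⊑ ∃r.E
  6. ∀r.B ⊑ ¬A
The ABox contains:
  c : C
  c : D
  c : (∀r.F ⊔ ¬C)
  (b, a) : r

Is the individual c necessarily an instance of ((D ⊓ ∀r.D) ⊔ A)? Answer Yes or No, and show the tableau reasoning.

1. c : ((D ⊓ ∀r.D) ⊔ A)?  L(c) = {C, D, (∀r.F ⊔ ¬C)} ∪ {((¬D ⊔ ∃r.¬D) ⊓ ¬A)}
   clash {C, ¬C} at c — c ∈ ((D ⊓ ∀r.D) ⊔ A)
2. Hence c : ((D ⊓ ∀r.D) ⊔ A): entailed.

Yes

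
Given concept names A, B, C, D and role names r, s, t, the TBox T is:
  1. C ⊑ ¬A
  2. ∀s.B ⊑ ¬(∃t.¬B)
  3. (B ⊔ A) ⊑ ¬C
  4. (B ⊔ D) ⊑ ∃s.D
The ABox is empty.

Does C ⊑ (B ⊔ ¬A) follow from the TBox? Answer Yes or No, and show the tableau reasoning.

Yes

1. C ⊑ (B ⊔ ¬A)  ⇔  (C ⊓ (¬B ⊓ A)) unsat w.r.t. T
   all branches close; clash {A, ¬A} at x₀
2. Hence C ⊑ (B ⊔ ¬A): entailed.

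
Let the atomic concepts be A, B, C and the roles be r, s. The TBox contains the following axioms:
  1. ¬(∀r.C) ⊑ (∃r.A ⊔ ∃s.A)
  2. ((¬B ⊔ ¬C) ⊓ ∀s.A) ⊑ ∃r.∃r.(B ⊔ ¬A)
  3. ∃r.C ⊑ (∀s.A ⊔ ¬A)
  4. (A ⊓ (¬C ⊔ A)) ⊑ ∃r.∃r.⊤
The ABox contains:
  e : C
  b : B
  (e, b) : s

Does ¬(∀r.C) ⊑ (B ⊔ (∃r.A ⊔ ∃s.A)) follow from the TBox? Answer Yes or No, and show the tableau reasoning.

Yes

1. ¬(∀r.C) ⊑ (B ⊔ (∃r.A ⊔ ∃s.A))  ⇔  (∃r.¬C ⊓ (¬B ⊓ (∀r.¬A ⊓ ∀s.¬A))) unsat w.r.t. T
   all branches close; clash {A, ¬A} at an ∃-successor
2. Hence ¬(∀r.C) ⊑ (B ⊔ (∃r.A ⊔ ∃s.A)): entailed.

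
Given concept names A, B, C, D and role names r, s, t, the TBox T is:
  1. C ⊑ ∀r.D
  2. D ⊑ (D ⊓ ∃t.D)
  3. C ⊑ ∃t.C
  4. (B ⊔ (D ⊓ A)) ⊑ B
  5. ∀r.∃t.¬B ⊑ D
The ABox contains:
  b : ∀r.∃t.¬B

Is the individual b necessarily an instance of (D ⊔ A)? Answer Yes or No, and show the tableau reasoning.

Yes

1. b : (D ⊔ A)?  L(b) = {∀r.∃t.¬B} ∪ {(¬D ⊓ ¬A)}
   clash {D, ¬D} at b — b ∈ (D ⊔ A)
2. Hence b : (D ⊔ A): entailed.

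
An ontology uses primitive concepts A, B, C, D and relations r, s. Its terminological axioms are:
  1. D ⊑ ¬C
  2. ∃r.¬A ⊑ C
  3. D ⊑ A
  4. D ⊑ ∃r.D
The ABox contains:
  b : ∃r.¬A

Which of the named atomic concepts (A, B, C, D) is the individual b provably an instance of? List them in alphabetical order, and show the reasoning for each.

1. b : A?  L(b) = {∃r.¬A} ∪ {¬A}
   apply at b: ∃r.¬A⊑C
   open: L(b) ⊇ {C, ¬A, ¬D, ∃r.¬A} (+ ∃-successors) — b ∉ A possible
2. b : B?  L(b) = {∃r.¬A} ∪ {¬B}
   apply at b: ∃r.¬A⊑C
   open: L(b) ⊇ {C, ¬B, ¬D, ∃r.¬A} (+ ∃-successors) — b ∉ B possible
3. b : C?  L(b) = {∃r.¬A} ∪ {¬C}
   clash {C, ¬C} at b — b ∈ C
4. b : D?  L(b) = {∃r.¬A} ∪ {¬D}
   apply at b: ∃r.¬A⊑C
   open: L(b) ⊇ {C, ¬D, ∃r.¬A} (+ ∃-successors) — b ∉ D possible
5. Entailed for b: {C}

{C}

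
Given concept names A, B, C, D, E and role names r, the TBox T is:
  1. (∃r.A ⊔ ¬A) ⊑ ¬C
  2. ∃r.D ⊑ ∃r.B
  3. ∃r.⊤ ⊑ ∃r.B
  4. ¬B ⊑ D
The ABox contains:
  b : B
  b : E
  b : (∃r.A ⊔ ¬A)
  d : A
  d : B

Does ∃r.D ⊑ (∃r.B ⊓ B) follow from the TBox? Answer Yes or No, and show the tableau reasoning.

No

1. ∃r.D ⊑ (∃r.B ⊓ B)  ⇔  (∃r.D ⊓ (∀r.¬B ⊔ ¬B)) unsat w.r.t. T
   apply at x₀: ∃r.D⊑∃r.B
   open: L(x₀) ⊇ {A, D, ¬B, ∀r.¬A, ∃r.B, …} (+ ∃-successors)
2. Hence ∃r.D ⊑ (∃r.B ⊓ B): not entailed.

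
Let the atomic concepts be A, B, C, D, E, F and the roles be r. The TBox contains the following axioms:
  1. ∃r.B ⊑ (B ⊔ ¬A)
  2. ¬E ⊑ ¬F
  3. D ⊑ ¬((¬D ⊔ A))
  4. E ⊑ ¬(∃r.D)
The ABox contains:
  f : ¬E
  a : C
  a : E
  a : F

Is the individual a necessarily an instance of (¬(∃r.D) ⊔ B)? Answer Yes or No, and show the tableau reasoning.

Yes

1. a : (¬(∃r.D) ⊔ B)?  L(a) = {C, E, F} ∪ {(∃r.D ⊓ ¬B)}
   clash {D, ¬D} at an ∃-successor — a ∈ (¬(∃r.D) ⊔ B)
2. Hence a : (¬(∃r.D) ⊔ B): entailed.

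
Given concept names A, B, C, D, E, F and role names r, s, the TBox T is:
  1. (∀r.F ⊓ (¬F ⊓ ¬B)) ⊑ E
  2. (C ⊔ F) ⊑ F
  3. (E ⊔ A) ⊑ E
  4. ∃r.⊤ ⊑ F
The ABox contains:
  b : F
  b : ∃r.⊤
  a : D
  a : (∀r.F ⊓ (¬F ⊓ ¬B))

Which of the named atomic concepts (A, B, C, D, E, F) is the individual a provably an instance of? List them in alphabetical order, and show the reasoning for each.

1. a : A?  L(a) = {D, (∀r.F ⊓ (¬F ⊓ ¬B))} ∪ {¬A}
   apply at a: (∀r.F ⊓ (¬F ⊓ ¬B))⊑E
   open: L(a) ⊇ {D, E, ¬A, ¬B, ¬C, …} — a ∉ A possible
2. a : B?  L(a) = {D, (∀r.F ⊓ (¬F ⊓ ¬B))} ∪ {¬B}
   apply at a: (∀r.F ⊓ (¬F ⊓ ¬B))⊑E
   open: L(a) ⊇ {D, E, ¬B, ¬C, ¬F, …} — a ∉ B possible
3. a : C?  L(a) = {D, (∀r.F ⊓ (¬F ⊓ ¬B))} ∪ {¬C}
   apply at a: (∀r.F ⊓ (¬F ⊓ ¬B))⊑E
   open: L(a) ⊇ {D, E, ¬B, ¬C, ¬F, …} — a ∉ C possible
4. a : D?  L(a) = {D, (∀r.F ⊓ (¬F ⊓ ¬B))} ∪ {¬D}
   clash {D, ¬D} at a — a ∈ D
5. a : E?  L(a) = {D, (∀r.F ⊓ (¬F ⊓ ¬B))} ∪ {¬E}
   clash {F, ¬F} at a — a ∈ E
6. a : F?  L(a) = {D, (∀r.F ⊓ (¬F ⊓ ¬B))} ∪ {¬F}
   apply at a: (∀r.F ⊓ (¬F ⊓ ¬B))⊑E
   open: L(a) ⊇ {D, E, ¬B, ¬C, ¬F, …} — a ∉ F possible
7. Entailed for a: {D, E}

{D, E}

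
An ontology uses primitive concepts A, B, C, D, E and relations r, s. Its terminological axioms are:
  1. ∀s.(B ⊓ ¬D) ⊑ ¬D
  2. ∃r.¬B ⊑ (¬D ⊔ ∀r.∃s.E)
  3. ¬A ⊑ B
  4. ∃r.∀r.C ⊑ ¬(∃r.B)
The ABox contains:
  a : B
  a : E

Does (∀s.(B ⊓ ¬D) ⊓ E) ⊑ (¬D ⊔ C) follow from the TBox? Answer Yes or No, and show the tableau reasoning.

Yes

1. (∀s.(B ⊓ ¬D) ⊓ E) ⊑ (¬D ⊔ C)  ⇔  ((∀s.(B ⊓ ¬D) ⊓ E) ⊓ (D ⊓ ¬C)) unsat w.r.t. T
   all branches close; clash {D, ¬D} at x₀
2. Hence (∀s.(B ⊓ ¬D) ⊓ E) ⊑ (¬D ⊔ C): entailed.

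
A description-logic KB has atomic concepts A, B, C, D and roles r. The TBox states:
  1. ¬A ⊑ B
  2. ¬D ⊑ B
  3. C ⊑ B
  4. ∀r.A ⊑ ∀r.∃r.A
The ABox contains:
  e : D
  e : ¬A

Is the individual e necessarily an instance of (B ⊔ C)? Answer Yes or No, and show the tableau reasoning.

Yes

1. e : (B ⊔ C)?  L(e) = {D, ¬A} ∪ {(¬B ⊓ ¬C)}
   clash {B, ¬B} at e — e ∈ (B ⊔ C)
2. Hence e : (B ⊔ C): entailed.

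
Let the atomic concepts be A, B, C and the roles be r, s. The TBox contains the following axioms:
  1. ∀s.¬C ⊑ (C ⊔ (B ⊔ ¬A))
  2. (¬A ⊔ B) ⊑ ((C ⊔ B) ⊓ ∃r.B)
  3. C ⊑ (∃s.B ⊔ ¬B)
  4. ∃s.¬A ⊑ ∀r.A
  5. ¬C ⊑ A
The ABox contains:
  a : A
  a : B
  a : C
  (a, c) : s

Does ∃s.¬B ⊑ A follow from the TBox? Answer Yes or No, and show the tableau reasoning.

No

1. ∃s.¬B ⊑ A  ⇔  (∃s.¬B ⊓ ¬A) unsat w.r.t. T
   open: L(x₀) ⊇ {C, ¬A, ∀s.A, ∃r.B, ∃s.B, …} (+ ∃-successors)
2. Hence ∃s.¬B ⊑ A: not entailed.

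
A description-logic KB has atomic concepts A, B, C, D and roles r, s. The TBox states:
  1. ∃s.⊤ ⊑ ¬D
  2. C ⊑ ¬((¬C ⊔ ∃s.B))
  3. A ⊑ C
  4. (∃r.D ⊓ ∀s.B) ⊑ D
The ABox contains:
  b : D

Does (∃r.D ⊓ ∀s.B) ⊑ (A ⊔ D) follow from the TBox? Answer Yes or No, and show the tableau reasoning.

Yes

1. (∃r.D ⊓ ∀s.B) ⊑ (A ⊔ D)  ⇔  ((∃r.D ⊓ ∀s.B) ⊓ (¬A ⊓ ¬D)) unsat w.r.t. T
   all branches close; clash {D, ¬D} at x₀
2. Hence (∃r.D ⊓ ∀s.B) ⊑ (A ⊔ D): entailed.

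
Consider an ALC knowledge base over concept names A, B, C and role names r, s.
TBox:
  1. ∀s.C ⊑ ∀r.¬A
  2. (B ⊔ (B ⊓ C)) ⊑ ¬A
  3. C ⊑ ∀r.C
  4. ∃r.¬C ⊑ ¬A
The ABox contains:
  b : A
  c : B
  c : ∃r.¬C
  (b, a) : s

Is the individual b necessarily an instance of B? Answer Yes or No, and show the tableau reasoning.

No

1. b : B?  L(b) = {A} ∪ {¬B}
   open: L(b) ⊇ {A, ¬B, ¬C, ∀r.C, ∃s.¬C} (+ ∃-successors) — b ∉ B possible
2. Hence b : B: not entailed.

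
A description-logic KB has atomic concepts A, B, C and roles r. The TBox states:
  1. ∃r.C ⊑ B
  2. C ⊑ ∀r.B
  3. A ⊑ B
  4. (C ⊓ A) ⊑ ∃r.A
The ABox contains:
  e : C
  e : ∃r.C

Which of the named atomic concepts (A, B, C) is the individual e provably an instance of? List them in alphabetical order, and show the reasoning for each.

{B, C}

1. e : A?  L(e) = {C, ∃r.C} ∪ {¬A}
   apply at e: ∃r.C⊑B; C⊑∀r.B
   open: L(e) ⊇ {B, C, ¬A, ∀r.B, ∃r.C} (+ ∃-successors) — e ∉ A possible
2. e : B?  L(e) = {C, ∃r.C} ∪ {¬B}
   clash {B, ¬B} at e — e ∈ B
3. e : C?  L(e) = {C, ∃r.C} ∪ {¬C}
   clash {C, ¬C} at e — e ∈ C
4. Entailed for e: {B, C}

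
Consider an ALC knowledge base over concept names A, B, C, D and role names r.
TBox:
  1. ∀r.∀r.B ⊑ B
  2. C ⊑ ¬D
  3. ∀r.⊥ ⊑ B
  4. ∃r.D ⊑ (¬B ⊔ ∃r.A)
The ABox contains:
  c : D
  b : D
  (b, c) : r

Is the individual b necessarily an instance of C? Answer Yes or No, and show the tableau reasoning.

1. b : C?  L(b) = {D} ∪ {¬C}
   open: L(b) ⊇ {D, ¬B, ¬C, ∃r.∃r.¬B, ∃r.⊤} (+ ∃-successors) — b ∉ C possible
2. Hence b : C: not entailed.

No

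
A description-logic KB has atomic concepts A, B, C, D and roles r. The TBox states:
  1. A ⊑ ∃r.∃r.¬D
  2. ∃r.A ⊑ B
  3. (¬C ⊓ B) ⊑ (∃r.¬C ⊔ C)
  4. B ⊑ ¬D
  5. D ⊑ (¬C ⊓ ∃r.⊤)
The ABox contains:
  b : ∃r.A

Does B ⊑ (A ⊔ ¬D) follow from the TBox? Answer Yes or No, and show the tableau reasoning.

Yes

1. B ⊑ (A ⊔ ¬D)  ⇔  (B ⊓ (¬A ⊓ D)) unsat w.r.t. T
   all branches close; clash {D, ¬D} at x₀
2. Hence B ⊑ (A ⊔ ¬D): entailed.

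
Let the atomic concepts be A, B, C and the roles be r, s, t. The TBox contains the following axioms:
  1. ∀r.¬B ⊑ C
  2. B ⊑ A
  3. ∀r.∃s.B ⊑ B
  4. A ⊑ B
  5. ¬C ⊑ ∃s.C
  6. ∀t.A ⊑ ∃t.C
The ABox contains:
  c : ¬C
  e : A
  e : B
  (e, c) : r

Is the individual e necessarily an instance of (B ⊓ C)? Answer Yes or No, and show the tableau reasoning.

1. e : (B ⊓ C)?  L(e) = {A, B} ∪ {(¬B ⊔ ¬C)}
   open: L(e) ⊇ {A, B, ¬C, ∃r.B, ∃s.C, …} (+ ∃-successors) — e ∉ (B ⊓ C) possible
2. Hence e : (B ⊓ C): not entailed.

No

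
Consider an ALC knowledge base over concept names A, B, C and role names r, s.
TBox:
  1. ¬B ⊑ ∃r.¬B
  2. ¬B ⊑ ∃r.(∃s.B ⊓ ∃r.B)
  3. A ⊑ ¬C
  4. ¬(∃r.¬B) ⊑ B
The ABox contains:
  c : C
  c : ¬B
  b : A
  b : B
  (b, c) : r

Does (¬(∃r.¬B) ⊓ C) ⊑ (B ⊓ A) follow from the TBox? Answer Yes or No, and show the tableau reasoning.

No

1. (¬(∃r.¬B) ⊓ C) ⊑ (B ⊓ A)  ⇔  ((∀r.B ⊓ C) ⊓ (¬B ⊔ ¬A)) unsat w.r.t. T
   apply at x₀: ¬(∃r.¬B)⊑B
   open: L(x₀) ⊇ {B, C, ¬A, ∀r.B}
2. Hence (¬(∃r.¬B) ⊓ C) ⊑ (B ⊓ A): not entailed.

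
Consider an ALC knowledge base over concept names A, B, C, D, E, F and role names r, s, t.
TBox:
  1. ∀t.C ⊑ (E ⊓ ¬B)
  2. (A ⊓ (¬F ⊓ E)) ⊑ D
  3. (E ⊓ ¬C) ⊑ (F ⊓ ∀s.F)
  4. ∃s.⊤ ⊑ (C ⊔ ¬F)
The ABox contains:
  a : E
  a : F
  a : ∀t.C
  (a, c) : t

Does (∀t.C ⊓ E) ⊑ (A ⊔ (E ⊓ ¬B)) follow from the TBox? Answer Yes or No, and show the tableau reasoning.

1. (∀t.C ⊓ E) ⊑ (A ⊔ (E ⊓ ¬B))  ⇔  ((∀t.C ⊓ E) ⊓ (¬A ⊓ (¬E ⊔ B))) unsat w.r.t. T
   all branches close; clash {F, ¬F} at x₀
2. Hence (∀t.C ⊓ E) ⊑ (A ⊔ (E ⊓ ¬B)): entailed.

Yes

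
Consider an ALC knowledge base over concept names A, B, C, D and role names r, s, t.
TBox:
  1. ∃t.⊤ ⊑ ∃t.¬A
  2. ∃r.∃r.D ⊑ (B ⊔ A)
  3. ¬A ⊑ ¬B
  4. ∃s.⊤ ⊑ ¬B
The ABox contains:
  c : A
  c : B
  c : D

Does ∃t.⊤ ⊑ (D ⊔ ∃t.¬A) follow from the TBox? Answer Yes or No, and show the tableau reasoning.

Yes

1. ∃t.⊤ ⊑ (D ⊔ ∃t.¬A)  ⇔  (∃t.⊤ ⊓ (¬D ⊓ ∀t.A)) unsat w.r.t. T
   all branches close; clash {A, ¬A} at an ∃-successor
2. Hence ∃t.⊤ ⊑ (D ⊔ ∃t.¬A): entailed.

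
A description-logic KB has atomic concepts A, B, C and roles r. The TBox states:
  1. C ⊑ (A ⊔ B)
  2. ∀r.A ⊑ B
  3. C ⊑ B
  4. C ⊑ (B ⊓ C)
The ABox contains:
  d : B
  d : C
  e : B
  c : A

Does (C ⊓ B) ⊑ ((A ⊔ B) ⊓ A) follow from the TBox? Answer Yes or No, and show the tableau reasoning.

1. (C ⊓ B) ⊑ ((A ⊔ B) ⊓ A)  ⇔  ((C ⊓ B) ⊓ ((¬A ⊓ ¬B) ⊔ ¬A)) unsat w.r.t. T
   apply at x₀: C⊑(A ⊔ B); C⊑(B ⊓ C)
   open: L(x₀) ⊇ {B, C, ¬A}
2. Hence (C ⊓ B) ⊑ ((A ⊔ B) ⊓ A): not entailed.

No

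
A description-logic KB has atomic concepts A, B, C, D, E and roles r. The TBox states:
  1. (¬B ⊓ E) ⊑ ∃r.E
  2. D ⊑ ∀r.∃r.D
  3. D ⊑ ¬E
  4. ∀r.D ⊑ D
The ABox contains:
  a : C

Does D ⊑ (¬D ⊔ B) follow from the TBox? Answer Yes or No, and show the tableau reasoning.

No

1. D ⊑ (¬D ⊔ B)  ⇔  (D ⊓ (D ⊓ ¬B)) unsat w.r.t. T
   apply at x₀: D⊑∀r.∃r.D; D⊑¬E
   open: L(x₀) ⊇ {D, ¬B, ¬E, ∀r.∃r.D}
2. Hence D ⊑ (¬D ⊔ B): not entailed.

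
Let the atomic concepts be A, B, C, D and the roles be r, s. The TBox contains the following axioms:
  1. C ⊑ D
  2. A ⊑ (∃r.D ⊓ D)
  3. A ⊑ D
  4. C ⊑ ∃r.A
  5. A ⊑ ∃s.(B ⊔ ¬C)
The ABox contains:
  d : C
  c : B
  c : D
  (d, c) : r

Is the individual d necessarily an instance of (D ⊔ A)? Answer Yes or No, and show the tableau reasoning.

Yes

1. d : (D ⊔ A)?  L(d) = {C} ∪ {(¬D ⊓ ¬A)}
   clash {D, ¬D} at d — d ∈ (D ⊔ A)
2. Hence d : (D ⊔ A): entailed.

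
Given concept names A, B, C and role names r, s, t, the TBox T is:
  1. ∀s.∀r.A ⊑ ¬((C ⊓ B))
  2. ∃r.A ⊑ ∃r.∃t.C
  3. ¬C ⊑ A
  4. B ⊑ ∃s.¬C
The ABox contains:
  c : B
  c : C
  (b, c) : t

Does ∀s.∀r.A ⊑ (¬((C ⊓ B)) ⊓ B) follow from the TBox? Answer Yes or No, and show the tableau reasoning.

1. ∀s.∀r.A ⊑ (¬((C ⊓ B)) ⊓ B)  ⇔  (∀s.∀r.A ⊓ ((C ⊓ B) ⊔ ¬B)) unsat w.r.t. T
   apply at x₀: ∀s.∀r.A⊑¬((C ⊓ B))
   open: L(x₀) ⊇ {C, ¬B, ∀r.¬A, ∀s.∀r.A}
2. Hence ∀s.∀r.A ⊑ (¬((C ⊓ B)) ⊓ B): not entailed.

No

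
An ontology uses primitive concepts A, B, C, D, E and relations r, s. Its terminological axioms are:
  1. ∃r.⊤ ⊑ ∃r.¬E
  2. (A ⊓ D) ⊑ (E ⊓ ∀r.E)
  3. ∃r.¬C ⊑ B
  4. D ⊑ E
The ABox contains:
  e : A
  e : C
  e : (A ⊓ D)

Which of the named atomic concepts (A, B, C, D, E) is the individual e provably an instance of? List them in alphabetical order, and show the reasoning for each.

{A, C, D, E}

1. e : A?  L(e) = {A, C, (A ⊓ D)} ∪ {¬A}
   clash {A, ¬A} at e — e ∈ A
2. e : B?  L(e) = {A, C, (A ⊓ D)} ∪ {¬B}
   apply at e: (A ⊓ D)⊑(E ⊓ ∀r.E); D⊑E
   open: L(e) ⊇ {A, C, D, E, ¬B, …} — e ∉ B possible
3. e : C?  L(e) = {A, C, (A ⊓ D)} ∪ {¬C}
   clash {C, ¬C} at e — e ∈ C
4. e : D?  L(e) = {A, C, (A ⊓ D)} ∪ {¬D}
   clash {D, ¬D} at e — e ∈ D
5. e : E?  L(e) = {A, C, (A ⊓ D)} ∪ {¬E}
   clash {E, ¬E} at e — e ∈ E
6. Entailed for e: {A, C, D, E}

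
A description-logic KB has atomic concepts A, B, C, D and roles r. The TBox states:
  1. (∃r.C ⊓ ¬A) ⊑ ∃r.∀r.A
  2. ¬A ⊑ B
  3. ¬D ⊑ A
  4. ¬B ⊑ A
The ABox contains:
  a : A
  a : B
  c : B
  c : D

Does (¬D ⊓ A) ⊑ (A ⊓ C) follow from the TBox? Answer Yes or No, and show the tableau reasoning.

No

1. (¬D ⊓ A) ⊑ (A ⊓ C)  ⇔  ((¬D ⊓ A) ⊓ (¬A ⊔ ¬C)) unsat w.r.t. T
   open: L(x₀) ⊇ {A, ¬C, ¬D}
2. Hence (¬D ⊓ A) ⊑ (A ⊓ C): not entailed.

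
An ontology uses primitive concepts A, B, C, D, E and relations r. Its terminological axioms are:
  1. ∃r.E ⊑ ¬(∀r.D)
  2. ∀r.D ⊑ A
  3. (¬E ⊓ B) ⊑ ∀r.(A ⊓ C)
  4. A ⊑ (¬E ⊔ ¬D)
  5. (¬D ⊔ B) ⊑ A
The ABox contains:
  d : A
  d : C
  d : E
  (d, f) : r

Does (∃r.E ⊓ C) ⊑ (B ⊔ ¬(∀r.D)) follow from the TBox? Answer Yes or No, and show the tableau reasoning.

1. (∃r.E ⊓ C) ⊑ (B ⊔ ¬(∀r.D))  ⇔  ((∃r.E ⊓ C) ⊓ (¬B ⊓ ∀r.D)) unsat w.r.t. T
   all branches close; clash {D, ¬D} at an ∃-successor
2. Hence (∃r.E ⊓ C) ⊑ (B ⊔ ¬(∀r.D)): entailed.

Yes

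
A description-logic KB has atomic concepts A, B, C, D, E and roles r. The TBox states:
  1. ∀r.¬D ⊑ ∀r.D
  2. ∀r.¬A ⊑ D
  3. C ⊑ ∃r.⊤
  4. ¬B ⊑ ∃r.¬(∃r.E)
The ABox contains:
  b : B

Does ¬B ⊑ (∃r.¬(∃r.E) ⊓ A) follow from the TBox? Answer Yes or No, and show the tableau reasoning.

1. ¬B ⊑ (∃r.¬(∃r.E) ⊓ A)  ⇔  (¬B ⊓ (∀r.∃r.E ⊔ ¬A)) unsat w.r.t. T
   apply at x₀: ¬B⊑∃r.¬(∃r.E)
   open: L(x₀) ⊇ {¬A, ¬B, ¬C, ∃r.A, ∃r.D, …} (+ ∃-successors)
2. Hence ¬B ⊑ (∃r.¬(∃r.E) ⊓ A): not entailed.

No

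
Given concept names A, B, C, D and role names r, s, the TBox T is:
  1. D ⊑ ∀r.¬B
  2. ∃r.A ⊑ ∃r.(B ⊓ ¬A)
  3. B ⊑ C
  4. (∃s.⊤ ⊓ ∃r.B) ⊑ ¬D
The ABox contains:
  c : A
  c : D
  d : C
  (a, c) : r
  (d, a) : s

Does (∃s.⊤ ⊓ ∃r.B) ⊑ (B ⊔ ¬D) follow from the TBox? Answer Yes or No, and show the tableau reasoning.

1. (∃s.⊤ ⊓ ∃r.B) ⊑ (B ⊔ ¬D)  ⇔  ((∃s.⊤ ⊓ ∃r.B) ⊓ (¬B ⊓ D)) unsat w.r.t. T
   all branches close; clash {D, ¬D} at x₀
2. Hence (∃s.⊤ ⊓ ∃r.B) ⊑ (B ⊔ ¬D): entailed.

Yes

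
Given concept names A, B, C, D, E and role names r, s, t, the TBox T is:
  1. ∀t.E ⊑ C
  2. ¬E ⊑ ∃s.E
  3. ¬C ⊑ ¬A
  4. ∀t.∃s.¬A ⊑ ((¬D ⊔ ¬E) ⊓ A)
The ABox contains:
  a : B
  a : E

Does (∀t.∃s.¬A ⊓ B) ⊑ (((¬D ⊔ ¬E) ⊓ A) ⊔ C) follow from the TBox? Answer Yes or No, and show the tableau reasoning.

Yes

1. (∀t.∃s.¬A ⊓ B) ⊑ (((¬D ⊔ ¬E) ⊓ A) ⊔ C)  ⇔  ((∀t.∃s.¬A ⊓ B) ⊓ (((D ⊓ E) ⊔ ¬A) ⊓ ¬C)) unsat w.r.t. T
   all branches close; clash {C, ¬C} at x₀
2. Hence (∀t.∃s.¬A ⊓ B) ⊑ (((¬D ⊔ ¬E) ⊓ A) ⊔ C): entailed.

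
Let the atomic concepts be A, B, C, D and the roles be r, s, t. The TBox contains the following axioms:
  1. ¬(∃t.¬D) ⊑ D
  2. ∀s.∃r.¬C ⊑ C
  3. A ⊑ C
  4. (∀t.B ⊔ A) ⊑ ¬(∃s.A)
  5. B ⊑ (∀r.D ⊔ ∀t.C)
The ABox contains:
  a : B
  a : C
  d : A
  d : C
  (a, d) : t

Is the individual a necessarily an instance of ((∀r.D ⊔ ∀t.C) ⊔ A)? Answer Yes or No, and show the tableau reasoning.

Yes

1. a : ((∀r.D ⊔ ∀t.C) ⊔ A)?  L(a) = {B, C} ∪ {((∃r.¬D ⊓ ∃t.¬C) ⊓ ¬A)}
   clash {C, ¬C} at an ∃-successor — a ∈ ((∀r.D ⊔ ∀t.C) ⊔ A)
2. Hence a : ((∀r.D ⊔ ∀t.C) ⊔ A): entailed.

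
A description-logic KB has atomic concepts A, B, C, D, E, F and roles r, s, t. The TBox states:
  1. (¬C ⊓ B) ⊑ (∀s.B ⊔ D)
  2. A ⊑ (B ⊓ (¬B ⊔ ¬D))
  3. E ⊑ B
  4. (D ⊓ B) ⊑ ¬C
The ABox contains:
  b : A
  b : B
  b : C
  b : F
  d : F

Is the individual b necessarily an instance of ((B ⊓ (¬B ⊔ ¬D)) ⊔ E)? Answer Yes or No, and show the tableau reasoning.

1. b : ((B ⊓ (¬B ⊔ ¬D)) ⊔ E)?  L(b) = {A, B, C, F} ∪ {((¬B ⊔ (B ⊓ D)) ⊓ ¬E)}
   clash {C, ¬C} at b — b ∈ ((B ⊓ (¬B ⊔ ¬D)) ⊔ E)
2. Hence b : ((B ⊓ (¬B ⊔ ¬D)) ⊔ E): entailed.

Yes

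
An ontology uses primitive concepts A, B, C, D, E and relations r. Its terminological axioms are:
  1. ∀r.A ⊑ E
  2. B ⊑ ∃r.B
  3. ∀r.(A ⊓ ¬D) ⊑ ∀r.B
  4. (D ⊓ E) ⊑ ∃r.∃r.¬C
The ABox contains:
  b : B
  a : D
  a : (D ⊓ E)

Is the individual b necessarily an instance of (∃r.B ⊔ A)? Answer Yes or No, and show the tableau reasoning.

Yes

1. b : (∃r.B ⊔ A)?  L(b) = {B} ∪ {(∀r.¬B ⊓ ¬A)}
   clash {B, ¬B} at an ∃-successor — b ∈ (∃r.B ⊔ A)
2. Hence b : (∃r.B ⊔ A): entailed.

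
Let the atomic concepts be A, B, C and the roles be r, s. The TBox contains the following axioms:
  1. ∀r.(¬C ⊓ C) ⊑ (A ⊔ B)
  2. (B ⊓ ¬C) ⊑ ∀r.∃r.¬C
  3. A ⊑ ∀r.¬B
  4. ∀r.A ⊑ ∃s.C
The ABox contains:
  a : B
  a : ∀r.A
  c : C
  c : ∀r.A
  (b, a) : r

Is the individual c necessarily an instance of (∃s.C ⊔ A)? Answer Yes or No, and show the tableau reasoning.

Yes

1. c : (∃s.C ⊔ A)?  L(c) = {C, ∀r.A} ∪ {(∀s.¬C ⊓ ¬A)}
   clash {C, ¬C} at an ∃-successor — c ∈ (∃s.C ⊔ A)
2. Hence c : (∃s.C ⊔ A): entailed.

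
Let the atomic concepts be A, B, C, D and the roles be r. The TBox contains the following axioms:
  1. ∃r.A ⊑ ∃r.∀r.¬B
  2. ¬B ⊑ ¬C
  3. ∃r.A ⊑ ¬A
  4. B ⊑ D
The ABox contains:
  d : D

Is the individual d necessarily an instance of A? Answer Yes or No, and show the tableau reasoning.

1. d : A?  L(d) = {D} ∪ {¬A}
   open: L(d) ⊇ {B, D, ¬A, ∀r.¬A} — d ∉ A possible
2. Hence d : A: not entailed.

No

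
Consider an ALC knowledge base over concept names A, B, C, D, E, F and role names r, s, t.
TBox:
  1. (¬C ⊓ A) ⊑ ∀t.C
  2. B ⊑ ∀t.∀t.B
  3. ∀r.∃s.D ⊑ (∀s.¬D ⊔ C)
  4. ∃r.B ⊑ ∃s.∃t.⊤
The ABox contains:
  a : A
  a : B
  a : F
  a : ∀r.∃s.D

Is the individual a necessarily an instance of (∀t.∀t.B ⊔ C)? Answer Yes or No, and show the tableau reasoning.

1. a : (∀t.∀t.B ⊔ C)?  L(a) = {A, B, F, ∀r.∃s.D} ∪ {(∃t.∃t.¬B ⊓ ¬C)}
   clash {C, ¬C} at a — a ∈ (∀t.∀t.B ⊔ C)
2. Hence a : (∀t.∀t.B ⊔ C): entailed.

Yes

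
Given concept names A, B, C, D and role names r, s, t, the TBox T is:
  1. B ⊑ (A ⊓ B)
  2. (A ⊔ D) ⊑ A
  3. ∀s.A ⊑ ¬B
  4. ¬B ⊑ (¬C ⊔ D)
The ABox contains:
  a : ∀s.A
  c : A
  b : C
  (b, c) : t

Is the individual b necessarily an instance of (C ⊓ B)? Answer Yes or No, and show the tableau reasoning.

No

1. b : (C ⊓ B)?  L(b) = {C} ∪ {(¬C ⊔ ¬B)}
   open: L(b) ⊇ {A, C, D, ¬B} — b ∉ (C ⊓ B) possible
2. Hence b : (C ⊓ B): not entailed.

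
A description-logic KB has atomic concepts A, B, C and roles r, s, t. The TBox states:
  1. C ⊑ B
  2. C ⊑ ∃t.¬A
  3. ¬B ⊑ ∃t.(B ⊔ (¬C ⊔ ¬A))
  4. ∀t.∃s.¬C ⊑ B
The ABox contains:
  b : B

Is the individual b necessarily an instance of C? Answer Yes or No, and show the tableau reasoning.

1. b : C?  L(b) = {B} ∪ {¬C}
   open: L(b) ⊇ {B, ¬C} — b ∉ C possible
2. Hence b : C: not entailed.

No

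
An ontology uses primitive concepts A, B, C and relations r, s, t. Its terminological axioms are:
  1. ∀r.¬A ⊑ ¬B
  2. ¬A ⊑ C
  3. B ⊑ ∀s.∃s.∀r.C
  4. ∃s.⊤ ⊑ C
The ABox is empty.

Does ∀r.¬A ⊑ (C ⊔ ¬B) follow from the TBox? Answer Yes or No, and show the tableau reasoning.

1. ∀r.¬A ⊑ (C ⊔ ¬B)  ⇔  (∀r.¬A ⊓ (¬C ⊓ B)) unsat w.r.t. T
   all branches close; clash {C, ¬C} at x₀
2. Hence ∀r.¬A ⊑ (C ⊔ ¬B): entailed.

Yes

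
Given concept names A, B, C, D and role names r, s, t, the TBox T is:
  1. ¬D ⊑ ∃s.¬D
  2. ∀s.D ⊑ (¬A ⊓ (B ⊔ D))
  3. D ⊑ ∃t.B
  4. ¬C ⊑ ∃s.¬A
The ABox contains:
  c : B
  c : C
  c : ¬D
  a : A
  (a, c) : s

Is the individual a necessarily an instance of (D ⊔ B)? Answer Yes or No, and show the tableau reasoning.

No

1. a : (D ⊔ B)?  L(a) = {A} ∪ {(¬D ⊓ ¬B)}
   apply at a: ¬D⊑∃s.¬D
   open: L(a) ⊇ {A, C, ¬B, ¬D, ∃s.¬D} (+ ∃-successors) — a ∉ (D ⊔ B) possible
2. Hence a : (D ⊔ B): not entailed.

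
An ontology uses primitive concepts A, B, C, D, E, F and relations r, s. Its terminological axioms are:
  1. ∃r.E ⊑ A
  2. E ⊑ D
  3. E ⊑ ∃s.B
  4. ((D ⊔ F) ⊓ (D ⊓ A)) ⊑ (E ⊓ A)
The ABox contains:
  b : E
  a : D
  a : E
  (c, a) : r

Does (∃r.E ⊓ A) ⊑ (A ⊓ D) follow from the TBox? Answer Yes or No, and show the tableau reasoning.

1. (∃r.E ⊓ A) ⊑ (A ⊓ D)  ⇔  ((∃r.E ⊓ A) ⊓ (¬A ⊔ ¬D)) unsat w.r.t. T
   open: L(x₀) ⊇ {A, ¬D, ¬E, ¬F, ∃r.E} (+ ∃-successors)
2. Hence (∃r.E ⊓ A) ⊑ (A ⊓ D): not entailed.

No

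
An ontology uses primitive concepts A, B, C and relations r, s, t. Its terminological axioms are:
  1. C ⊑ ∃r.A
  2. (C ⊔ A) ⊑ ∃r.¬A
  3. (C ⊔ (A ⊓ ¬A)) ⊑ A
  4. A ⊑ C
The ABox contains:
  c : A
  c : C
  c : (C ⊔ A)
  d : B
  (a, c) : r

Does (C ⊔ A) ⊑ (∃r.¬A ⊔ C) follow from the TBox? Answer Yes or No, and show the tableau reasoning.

1. (C ⊔ A) ⊑ (∃r.¬A ⊔ C)  ⇔  ((C ⊔ A) ⊓ (∀r.A ⊓ ¬C)) unsat w.r.t. T
   all branches close; clash {C, ¬C} at x₀
2. Hence (C ⊔ A) ⊑ (∃r.¬A ⊔ C): entailed.

Yes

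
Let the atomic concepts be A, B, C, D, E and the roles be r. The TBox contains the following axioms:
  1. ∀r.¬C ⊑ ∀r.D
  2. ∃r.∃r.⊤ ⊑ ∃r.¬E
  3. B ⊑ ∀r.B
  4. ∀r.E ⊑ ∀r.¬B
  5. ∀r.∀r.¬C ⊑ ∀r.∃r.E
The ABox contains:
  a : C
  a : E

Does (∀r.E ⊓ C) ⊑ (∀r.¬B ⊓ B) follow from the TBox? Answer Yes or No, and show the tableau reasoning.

No

1. (∀r.E ⊓ C) ⊑ (∀r.¬B ⊓ B)  ⇔  ((∀r.E ⊓ C) ⊓ (∃r.B ⊔ ¬B)) unsat w.r.t. T
   apply at x₀: ∀r.E⊑∀r.¬B
   open: L(x₀) ⊇ {C, ¬B, ∀r.D, ∀r.E, ∀r.¬B, …}
2. Hence (∀r.E ⊓ C) ⊑ (∀r.¬B ⊓ B): not entailed.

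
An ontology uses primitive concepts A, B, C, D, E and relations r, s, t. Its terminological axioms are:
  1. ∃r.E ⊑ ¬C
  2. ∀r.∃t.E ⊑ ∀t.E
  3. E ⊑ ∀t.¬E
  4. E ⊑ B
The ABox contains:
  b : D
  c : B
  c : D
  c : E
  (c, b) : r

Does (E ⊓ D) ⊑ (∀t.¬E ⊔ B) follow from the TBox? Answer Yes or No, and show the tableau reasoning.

1. (E ⊓ D) ⊑ (∀t.¬E ⊔ B)  ⇔  ((E ⊓ D) ⊓ (∃t.E ⊓ ¬B)) unsat w.r.t. T
   all branches close; clash {B, ¬B} at x₀
2. Hence (E ⊓ D) ⊑ (∀t.¬E ⊔ B): entailed.

Yes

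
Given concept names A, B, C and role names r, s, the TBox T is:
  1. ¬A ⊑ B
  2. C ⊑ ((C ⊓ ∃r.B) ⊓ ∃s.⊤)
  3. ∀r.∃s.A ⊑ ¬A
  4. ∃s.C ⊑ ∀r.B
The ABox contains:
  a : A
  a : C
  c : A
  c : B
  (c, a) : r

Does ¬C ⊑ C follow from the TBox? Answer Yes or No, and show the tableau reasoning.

No

1. ¬C ⊑ C  ⇔  (¬C ⊓ ¬C) unsat w.r.t. T
   open: L(x₀) ⊇ {A, ¬C, ∀s.¬C, ∃r.∀s.¬A} (+ ∃-successors)
2. Hence ¬C ⊑ C: not entailed.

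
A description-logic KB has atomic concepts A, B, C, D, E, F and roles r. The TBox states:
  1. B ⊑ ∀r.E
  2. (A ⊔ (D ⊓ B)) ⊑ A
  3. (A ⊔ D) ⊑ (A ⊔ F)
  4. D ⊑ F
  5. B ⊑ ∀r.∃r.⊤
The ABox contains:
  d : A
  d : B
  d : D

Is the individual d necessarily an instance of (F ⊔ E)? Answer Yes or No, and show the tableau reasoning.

1. d : (F ⊔ E)?  L(d) = {A, B, D} ∪ {(¬F ⊓ ¬E)}
   clash {F, ¬F} at d — d ∈ (F ⊔ E)
2. Hence d : (F ⊔ E): entailed.

Yes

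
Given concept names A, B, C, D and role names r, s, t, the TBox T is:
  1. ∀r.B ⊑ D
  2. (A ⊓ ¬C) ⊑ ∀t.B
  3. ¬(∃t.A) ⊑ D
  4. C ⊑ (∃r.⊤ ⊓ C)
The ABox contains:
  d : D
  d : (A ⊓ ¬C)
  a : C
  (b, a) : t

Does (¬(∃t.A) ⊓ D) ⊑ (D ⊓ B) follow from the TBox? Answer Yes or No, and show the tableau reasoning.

No

1. (¬(∃t.A) ⊓ D) ⊑ (D ⊓ B)  ⇔  ((∀t.¬A ⊓ D) ⊓ (¬D ⊔ ¬B)) unsat w.r.t. T
   open: L(x₀) ⊇ {D, ¬A, ¬B, ¬C, ∀t.¬A}
2. Hence (¬(∃t.A) ⊓ D) ⊑ (D ⊓ B): not entailed.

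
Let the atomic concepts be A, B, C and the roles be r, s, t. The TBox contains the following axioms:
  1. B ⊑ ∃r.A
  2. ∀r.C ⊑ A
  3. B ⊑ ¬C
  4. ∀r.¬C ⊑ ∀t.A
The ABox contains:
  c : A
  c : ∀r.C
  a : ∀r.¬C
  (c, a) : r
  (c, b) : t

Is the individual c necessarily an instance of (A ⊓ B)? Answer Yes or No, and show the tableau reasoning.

No

1. c : (A ⊓ B)?  L(c) = {A, ∀r.C} ∪ {(¬A ⊔ ¬B)}
   open: L(c) ⊇ {A, ¬B, ∀r.C, ∃r.C} (+ ∃-successors) — c ∉ (A ⊓ B) possible
2. Hence c : (A ⊓ B): not entailed.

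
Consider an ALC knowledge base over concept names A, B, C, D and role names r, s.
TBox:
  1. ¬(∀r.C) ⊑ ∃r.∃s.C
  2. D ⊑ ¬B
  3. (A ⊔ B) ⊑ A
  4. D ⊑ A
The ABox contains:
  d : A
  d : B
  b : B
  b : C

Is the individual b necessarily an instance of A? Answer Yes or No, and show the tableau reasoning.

1. b : A?  L(b) = {B, C} ∪ {¬A}
   clash {A, ¬A} at b — b ∈ A
2. Hence b : A: entailed.

Yes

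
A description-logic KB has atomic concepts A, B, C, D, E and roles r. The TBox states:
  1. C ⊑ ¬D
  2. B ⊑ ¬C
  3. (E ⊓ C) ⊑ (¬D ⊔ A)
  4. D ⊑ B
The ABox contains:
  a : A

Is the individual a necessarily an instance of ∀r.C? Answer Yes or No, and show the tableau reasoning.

No

1. a : ∀r.C?  L(a) = {A} ∪ {∃r.¬C}
   open: L(a) ⊇ {A, ¬B, ¬C, ¬D, ∃r.¬C} (+ ∃-successors) — a ∉ ∀r.C possible
2. Hence a : ∀r.C: not entailed.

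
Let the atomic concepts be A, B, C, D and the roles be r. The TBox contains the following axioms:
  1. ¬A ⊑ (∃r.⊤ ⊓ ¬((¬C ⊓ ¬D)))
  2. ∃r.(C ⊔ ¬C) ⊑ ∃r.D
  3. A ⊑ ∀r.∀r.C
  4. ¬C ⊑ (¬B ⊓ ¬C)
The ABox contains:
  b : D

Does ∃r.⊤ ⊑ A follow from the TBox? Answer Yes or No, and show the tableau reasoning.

No

1. ∃r.⊤ ⊑ A  ⇔  (∃r.⊤ ⊓ ¬A) unsat w.r.t. T
   apply at x₀: ¬A⊑(∃r.⊤ ⊓ ¬((¬C ⊓ ¬D)))
   open: L(x₀) ⊇ {C, ¬A, ∃r.D, ∃r.⊤} (+ ∃-successors)
2. Hence ∃r.⊤ ⊑ A: not entailed.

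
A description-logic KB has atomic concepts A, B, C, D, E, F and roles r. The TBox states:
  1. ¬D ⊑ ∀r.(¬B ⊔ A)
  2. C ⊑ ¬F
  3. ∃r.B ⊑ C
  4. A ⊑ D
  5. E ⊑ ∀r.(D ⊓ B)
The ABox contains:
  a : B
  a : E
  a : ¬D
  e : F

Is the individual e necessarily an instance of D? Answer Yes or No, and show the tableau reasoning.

No

1. e : D?  L(e) = {F} ∪ {¬D}
   apply at e: ¬D⊑∀r.(¬B ⊔ A)
   open: L(e) ⊇ {F, ¬A, ¬C, ¬D, ¬E, …} — e ∉ D possible
2. Hence e : D: not entailed.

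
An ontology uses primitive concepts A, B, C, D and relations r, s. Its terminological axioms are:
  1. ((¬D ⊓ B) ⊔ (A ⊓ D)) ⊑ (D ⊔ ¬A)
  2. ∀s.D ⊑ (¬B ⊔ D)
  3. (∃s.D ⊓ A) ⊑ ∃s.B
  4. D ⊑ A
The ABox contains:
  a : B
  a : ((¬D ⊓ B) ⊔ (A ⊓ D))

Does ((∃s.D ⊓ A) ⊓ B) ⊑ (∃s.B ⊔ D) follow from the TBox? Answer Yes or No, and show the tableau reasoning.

Yes

1. ((∃s.D ⊓ A) ⊓ B) ⊑ (∃s.B ⊔ D)  ⇔  (((∃s.D ⊓ A) ⊓ B) ⊓ (∀s.¬B ⊓ ¬D)) unsat w.r.t. T
   all branches close; clash {D, ¬D} at x₀
2. Hence ((∃s.D ⊓ A) ⊓ B) ⊑ (∃s.B ⊔ D): entailed.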